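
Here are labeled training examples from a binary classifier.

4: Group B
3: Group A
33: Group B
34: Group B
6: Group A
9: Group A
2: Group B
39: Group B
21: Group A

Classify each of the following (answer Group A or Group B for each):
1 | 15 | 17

Group B, Group A, Group B

Rule: multiple of 3 AND at most 21. This holds for each 'Group A' example and fails for each 'Group B' one.
Group B: 1, since 1 = 3·0 + 1, 1 ≤ 21.
Group A: 15, since 15 = 3·5, 15 ≤ 21.
Group B: 17, since 17 = 3·5 + 2, 17 ≤ 21.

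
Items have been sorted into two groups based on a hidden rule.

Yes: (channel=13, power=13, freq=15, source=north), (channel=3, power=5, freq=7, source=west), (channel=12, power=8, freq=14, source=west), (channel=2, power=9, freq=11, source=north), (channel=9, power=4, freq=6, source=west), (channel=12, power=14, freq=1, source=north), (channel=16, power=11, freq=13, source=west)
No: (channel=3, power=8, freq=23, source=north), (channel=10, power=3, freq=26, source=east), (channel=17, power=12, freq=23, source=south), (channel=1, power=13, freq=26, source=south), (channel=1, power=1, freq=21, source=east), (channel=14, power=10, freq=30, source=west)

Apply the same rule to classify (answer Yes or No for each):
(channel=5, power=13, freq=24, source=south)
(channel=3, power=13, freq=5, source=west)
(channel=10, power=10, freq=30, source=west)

The rule appears to be: freq ≤ 15.
(channel=5, power=13, freq=24, source=south): freq = 24 — fails this test, so No.
(channel=3, power=13, freq=5, source=west): freq = 5 — meets the rule, so Yes.
(channel=10, power=10, freq=30, source=west): freq = 30 — fails this test, so No.

No, Yes, No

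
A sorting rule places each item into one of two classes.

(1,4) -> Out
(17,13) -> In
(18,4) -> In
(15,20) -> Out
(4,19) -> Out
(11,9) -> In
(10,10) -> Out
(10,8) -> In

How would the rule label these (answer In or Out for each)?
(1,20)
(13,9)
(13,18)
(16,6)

Checking candidate rules against both groups, what survives is: first > second.
(1,20): Out (1 < 20). (13,9): In (13 > 9). (13,18): Out (13 < 18). (16,6): In (16 > 6).

Out, In, Out, In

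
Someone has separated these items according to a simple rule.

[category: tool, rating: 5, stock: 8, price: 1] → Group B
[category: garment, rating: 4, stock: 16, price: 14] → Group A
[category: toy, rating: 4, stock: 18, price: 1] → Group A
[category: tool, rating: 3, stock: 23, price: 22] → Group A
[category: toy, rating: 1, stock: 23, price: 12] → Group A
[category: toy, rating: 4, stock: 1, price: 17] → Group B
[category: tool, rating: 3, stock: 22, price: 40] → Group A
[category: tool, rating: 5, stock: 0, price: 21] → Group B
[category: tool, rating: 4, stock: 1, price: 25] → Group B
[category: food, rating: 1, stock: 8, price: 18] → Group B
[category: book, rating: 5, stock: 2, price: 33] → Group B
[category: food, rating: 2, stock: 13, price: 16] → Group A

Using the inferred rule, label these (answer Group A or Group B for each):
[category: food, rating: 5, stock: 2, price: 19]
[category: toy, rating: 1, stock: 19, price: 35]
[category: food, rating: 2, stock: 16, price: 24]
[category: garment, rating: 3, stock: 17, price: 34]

Group B, Group A, Group A, Group A

The rule appears to be: stock ≥ 13.
Group B: [category: food, rating: 5, stock: 2, price: 19], since stock = 2. Group A: [category: toy, rating: 1, stock: 19, price: 35], since stock = 19. Group A: [category: food, rating: 2, stock: 16, price: 24], since stock = 16. Group A: [category: garment, rating: 3, stock: 17, price: 34], since stock = 17.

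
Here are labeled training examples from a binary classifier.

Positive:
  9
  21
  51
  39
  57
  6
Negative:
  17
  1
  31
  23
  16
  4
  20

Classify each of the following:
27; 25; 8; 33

Positive, Negative, Negative, Positive

Every 'Positive' example satisfies: multiple of 3. None of the 'Negative' examples do.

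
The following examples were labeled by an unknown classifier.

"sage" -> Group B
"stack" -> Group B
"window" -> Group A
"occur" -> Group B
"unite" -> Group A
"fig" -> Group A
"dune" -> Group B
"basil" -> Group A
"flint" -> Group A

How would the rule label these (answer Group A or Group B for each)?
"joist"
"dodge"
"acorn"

Group A, Group B, Group B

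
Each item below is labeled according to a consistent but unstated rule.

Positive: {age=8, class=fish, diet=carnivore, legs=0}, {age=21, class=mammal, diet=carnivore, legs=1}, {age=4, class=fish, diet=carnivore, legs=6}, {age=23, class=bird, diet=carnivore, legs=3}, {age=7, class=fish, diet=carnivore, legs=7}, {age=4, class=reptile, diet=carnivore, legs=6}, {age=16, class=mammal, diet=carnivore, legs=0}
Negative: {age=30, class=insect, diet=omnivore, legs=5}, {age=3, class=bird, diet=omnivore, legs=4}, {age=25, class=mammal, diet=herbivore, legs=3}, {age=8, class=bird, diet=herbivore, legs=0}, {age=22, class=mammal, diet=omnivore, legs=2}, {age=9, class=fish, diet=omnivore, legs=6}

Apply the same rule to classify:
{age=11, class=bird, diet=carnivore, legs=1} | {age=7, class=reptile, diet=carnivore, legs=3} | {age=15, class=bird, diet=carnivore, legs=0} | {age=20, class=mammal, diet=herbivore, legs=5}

Comparing the two groups points to one rule — diet is carnivore.
Positive: {age=11, class=bird, diet=carnivore, legs=1}, since diet is carnivore.
Positive: {age=7, class=reptile, diet=carnivore, legs=3}, since diet is carnivore.
Positive: {age=15, class=bird, diet=carnivore, legs=0}, since diet is carnivore.
Negative: {age=20, class=mammal, diet=herbivore, legs=5}, since diet is herbivore.

Positive, Positive, Positive, Negative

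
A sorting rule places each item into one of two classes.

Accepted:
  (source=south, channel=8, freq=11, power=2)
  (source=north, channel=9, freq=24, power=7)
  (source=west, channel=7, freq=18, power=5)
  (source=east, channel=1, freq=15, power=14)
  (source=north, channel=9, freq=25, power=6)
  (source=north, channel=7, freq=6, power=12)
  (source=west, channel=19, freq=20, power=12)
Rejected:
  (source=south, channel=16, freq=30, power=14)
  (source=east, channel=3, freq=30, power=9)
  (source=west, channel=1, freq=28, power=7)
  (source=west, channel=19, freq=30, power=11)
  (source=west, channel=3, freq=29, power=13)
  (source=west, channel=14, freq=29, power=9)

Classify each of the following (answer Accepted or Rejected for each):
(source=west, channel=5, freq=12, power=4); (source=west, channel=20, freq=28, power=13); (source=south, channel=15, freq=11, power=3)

Accepted, Rejected, Accepted

Every 'Accepted' example satisfies: freq ≤ 25. None of the 'Rejected' examples do.
(source=west, channel=5, freq=12, power=4) → freq = 12 → Accepted. (source=west, channel=20, freq=28, power=13) → freq = 28 → Rejected. (source=south, channel=15, freq=11, power=3) → freq = 11 → Accepted.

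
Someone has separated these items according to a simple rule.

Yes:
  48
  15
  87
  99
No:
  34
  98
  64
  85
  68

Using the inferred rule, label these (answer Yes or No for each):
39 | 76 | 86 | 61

Yes, No, No, No

All 'Yes' examples share one property — multiple of 3 — and every 'No' example lacks it.
39: 39 = 3·13 — fits, so Yes.
76: 76 = 3·25 + 1 — doesn't match, so No.
86: 86 = 3·28 + 2 — doesn't match, so No.
61: 61 = 3·20 + 1 — doesn't match, so No.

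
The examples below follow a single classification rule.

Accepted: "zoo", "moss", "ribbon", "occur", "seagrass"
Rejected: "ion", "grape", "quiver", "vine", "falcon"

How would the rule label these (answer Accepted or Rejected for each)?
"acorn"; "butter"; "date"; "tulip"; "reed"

Rejected, Accepted, Rejected, Rejected, Accepted

The rule appears to be: has a double letter.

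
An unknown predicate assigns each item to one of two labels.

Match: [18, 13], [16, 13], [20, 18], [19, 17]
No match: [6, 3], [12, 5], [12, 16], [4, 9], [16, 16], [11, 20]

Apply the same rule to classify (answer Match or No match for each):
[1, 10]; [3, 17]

The common property of the 'Match' items is: first > second AND sum ≥ 28. No 'No match' item has it.

No match, No match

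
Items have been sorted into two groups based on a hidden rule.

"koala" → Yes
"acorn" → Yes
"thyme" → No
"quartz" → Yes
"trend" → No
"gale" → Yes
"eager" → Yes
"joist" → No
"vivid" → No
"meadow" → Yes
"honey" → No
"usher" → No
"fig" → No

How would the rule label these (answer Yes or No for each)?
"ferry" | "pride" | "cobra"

A rule that fits every label: contains 'a' — true of each 'Yes' example, false of each 'No' one.
"ferry" — no 'a', hence No.
"pride" — no 'a', hence No.
"cobra" — has 'a', hence Yes.

No, No, Yes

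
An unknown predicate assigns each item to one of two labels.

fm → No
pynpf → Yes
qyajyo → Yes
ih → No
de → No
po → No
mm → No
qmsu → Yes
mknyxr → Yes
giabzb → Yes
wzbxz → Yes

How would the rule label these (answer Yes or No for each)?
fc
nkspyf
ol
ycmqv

'Yes' ⟺ length ≥ 4.
fc: No (length 2). nkspyf: Yes (length 6). ol: No (length 2). ycmqv: Yes (length 5).

No, Yes, No, Yes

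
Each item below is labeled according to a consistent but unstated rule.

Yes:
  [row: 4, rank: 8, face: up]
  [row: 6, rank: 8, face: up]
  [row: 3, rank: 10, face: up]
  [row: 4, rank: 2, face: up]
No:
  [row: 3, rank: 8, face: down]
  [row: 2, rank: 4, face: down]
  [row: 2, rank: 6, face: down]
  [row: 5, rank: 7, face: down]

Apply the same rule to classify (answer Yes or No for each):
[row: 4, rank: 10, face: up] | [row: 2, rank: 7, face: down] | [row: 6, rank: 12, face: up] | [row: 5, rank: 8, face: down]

Yes, No, Yes, No

Rule: face is up. This holds for each 'Yes' example and fails for each 'No' one.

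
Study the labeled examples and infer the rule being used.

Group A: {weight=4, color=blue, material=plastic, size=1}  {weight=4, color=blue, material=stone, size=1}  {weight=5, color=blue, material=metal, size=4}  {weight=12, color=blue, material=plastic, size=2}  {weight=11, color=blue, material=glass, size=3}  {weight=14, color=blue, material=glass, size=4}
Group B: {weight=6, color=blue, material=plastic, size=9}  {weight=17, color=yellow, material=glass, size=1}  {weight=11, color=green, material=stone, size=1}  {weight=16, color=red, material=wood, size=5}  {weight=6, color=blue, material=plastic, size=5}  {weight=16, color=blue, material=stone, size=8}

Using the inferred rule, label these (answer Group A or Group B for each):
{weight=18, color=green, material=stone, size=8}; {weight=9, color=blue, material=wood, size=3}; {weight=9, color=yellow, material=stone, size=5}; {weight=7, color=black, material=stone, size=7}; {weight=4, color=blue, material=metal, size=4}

The distinguishing property — color is blue AND size ≤ 4 — holds for all the 'Group A' cases and none of the 'Group B' cases.
{weight=18, color=green, material=stone, size=8} — color is green, size = 8, hence Group B.
{weight=9, color=blue, material=wood, size=3} — color is blue, size = 3, hence Group A.
{weight=9, color=yellow, material=stone, size=5} — color is yellow, size = 5, hence Group B.
{weight=7, color=black, material=stone, size=7} — color is black, size = 7, hence Group B.
{weight=4, color=blue, material=metal, size=4} — color is blue, size = 4, hence Group A.

Group B, Group A, Group B, Group B, Group A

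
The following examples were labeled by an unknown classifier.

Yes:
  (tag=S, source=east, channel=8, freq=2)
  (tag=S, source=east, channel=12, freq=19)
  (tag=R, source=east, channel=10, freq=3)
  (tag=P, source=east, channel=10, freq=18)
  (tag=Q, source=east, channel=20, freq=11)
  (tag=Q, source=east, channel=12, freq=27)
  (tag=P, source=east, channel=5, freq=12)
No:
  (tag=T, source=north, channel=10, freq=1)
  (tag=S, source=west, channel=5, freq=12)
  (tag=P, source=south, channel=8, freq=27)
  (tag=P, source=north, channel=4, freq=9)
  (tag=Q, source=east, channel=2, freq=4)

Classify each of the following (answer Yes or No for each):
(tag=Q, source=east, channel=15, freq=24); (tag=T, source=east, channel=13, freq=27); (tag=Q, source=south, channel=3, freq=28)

Yes, Yes, No

The rule appears to be: source is east AND channel ≥ 4.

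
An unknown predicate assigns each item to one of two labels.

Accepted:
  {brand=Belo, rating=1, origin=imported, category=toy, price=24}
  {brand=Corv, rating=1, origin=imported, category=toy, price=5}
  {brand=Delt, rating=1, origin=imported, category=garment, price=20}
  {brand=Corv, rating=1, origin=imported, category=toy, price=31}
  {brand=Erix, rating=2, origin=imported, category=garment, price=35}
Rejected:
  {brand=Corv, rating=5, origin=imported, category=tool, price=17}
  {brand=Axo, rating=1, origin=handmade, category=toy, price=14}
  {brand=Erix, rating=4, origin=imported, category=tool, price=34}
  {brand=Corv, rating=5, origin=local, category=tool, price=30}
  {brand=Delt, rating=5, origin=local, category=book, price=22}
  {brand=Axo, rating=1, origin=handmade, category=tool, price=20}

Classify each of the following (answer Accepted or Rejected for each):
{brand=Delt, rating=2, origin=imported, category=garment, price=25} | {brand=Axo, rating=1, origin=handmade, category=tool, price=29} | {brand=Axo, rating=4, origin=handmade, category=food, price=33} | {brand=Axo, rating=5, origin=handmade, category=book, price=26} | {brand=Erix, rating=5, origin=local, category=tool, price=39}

Accepted, Rejected, Rejected, Rejected, Rejected

The simplest hypothesis consistent with all the labels is: origin is imported AND rating ≤ 2.
{brand=Delt, rating=2, origin=imported, category=garment, price=25}: Accepted (origin is imported, rating = 2).
{brand=Axo, rating=1, origin=handmade, category=tool, price=29}: Rejected (origin is handmade, rating = 1).
{brand=Axo, rating=4, origin=handmade, category=food, price=33}: Rejected (origin is handmade, rating = 4).
{brand=Axo, rating=5, origin=handmade, category=book, price=26}: Rejected (origin is handmade, rating = 5).
{brand=Erix, rating=5, origin=local, category=tool, price=39}: Rejected (origin is local, rating = 5).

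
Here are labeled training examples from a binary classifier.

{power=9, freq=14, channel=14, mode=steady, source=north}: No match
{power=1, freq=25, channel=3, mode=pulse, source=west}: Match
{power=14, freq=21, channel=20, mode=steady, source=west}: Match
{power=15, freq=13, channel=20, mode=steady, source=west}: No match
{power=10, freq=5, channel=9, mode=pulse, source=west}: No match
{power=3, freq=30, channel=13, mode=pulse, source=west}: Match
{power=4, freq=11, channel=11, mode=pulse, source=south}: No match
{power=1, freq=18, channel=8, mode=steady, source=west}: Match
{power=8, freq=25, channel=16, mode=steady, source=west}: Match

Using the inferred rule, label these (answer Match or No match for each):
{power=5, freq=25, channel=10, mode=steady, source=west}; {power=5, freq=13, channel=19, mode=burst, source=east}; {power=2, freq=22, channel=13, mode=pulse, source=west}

Match, No match, Match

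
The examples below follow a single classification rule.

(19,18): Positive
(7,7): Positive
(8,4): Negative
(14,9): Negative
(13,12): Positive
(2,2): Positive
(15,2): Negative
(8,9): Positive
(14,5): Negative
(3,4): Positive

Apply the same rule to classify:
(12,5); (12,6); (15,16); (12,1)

Every 'Positive' example satisfies: |first − second| ≤ 1. None of the 'Negative' examples do.
Negative: (12,5), since |12−5| = 7.
Negative: (12,6), since |12−6| = 6.
Positive: (15,16), since |15−16| = 1.
Negative: (12,1), since |12−1| = 11.

Negative, Negative, Positive, Negative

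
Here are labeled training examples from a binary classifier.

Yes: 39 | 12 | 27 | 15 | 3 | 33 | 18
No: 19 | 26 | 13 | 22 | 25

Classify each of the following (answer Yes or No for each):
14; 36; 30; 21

Rule: multiple of 3. This holds for each 'Yes' example and fails for each 'No' one.
14: 14 = 3·4 + 2, lacks this property → No.
36: 36 = 3·12, meets the rule → Yes.
30: 30 = 3·10, meets the rule → Yes.
21: 21 = 3·7, meets the rule → Yes.

No, Yes, Yes, Yes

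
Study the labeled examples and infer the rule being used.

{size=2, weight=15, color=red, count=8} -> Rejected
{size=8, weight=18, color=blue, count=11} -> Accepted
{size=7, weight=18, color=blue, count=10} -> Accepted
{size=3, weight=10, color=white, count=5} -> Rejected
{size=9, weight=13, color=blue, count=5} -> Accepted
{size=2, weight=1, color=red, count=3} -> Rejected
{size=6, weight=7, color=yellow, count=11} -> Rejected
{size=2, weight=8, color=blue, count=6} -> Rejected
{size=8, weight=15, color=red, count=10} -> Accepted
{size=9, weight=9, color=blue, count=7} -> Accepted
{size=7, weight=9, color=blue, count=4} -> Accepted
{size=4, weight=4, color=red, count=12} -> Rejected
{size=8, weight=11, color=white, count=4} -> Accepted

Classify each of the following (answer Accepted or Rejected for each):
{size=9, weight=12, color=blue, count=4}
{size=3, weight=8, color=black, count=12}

The distinguishing property — size ≥ 7 — holds for all the 'Accepted' cases and none of the 'Rejected' cases.
{size=9, weight=12, color=blue, count=4} — size = 9, hence Accepted.
{size=3, weight=8, color=black, count=12} — size = 3, hence Rejected.

Accepted, Rejected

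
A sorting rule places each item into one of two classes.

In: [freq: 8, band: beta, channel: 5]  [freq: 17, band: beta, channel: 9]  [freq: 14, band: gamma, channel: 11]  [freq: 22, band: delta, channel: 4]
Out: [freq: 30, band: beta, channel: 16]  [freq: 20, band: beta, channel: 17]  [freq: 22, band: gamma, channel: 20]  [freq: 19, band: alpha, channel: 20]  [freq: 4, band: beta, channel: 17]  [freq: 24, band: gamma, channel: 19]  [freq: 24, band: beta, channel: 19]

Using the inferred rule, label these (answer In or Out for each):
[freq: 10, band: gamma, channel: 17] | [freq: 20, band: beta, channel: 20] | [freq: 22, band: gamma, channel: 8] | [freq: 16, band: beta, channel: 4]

Out, Out, In, In

The simplest hypothesis consistent with all the labels is: channel ≤ 11.
[freq: 10, band: gamma, channel: 17]: channel = 17, doesn't qualify → Out. [freq: 20, band: beta, channel: 20]: channel = 20, doesn't qualify → Out. [freq: 22, band: gamma, channel: 8]: channel = 8, has this property → In. [freq: 16, band: beta, channel: 4]: channel = 4, has this property → In.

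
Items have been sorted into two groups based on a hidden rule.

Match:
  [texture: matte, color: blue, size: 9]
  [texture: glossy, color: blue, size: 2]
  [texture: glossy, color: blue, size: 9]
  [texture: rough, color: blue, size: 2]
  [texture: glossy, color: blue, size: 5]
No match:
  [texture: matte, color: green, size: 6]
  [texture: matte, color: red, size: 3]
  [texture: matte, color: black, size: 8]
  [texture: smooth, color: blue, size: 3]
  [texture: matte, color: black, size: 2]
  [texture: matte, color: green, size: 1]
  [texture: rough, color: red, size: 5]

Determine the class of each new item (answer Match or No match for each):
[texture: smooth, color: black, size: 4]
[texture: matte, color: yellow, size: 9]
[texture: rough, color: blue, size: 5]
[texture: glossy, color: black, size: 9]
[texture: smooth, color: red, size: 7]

The simplest hypothesis consistent with all the labels is: color is blue AND size ≠ 3.

No match, No match, Match, No match, No match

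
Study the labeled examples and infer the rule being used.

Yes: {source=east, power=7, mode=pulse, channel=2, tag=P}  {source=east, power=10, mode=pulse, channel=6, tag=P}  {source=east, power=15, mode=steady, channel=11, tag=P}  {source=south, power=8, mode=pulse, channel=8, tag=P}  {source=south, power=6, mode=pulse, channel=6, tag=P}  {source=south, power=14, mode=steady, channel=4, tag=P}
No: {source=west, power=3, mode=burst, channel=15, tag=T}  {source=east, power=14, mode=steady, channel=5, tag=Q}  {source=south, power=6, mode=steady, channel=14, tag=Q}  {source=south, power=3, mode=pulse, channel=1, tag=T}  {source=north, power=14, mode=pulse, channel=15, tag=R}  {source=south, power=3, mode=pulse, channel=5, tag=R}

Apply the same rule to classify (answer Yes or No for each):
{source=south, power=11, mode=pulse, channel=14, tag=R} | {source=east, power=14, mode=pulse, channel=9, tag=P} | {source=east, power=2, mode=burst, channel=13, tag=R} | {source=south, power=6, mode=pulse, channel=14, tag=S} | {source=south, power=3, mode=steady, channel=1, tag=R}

No, Yes, No, No, No

A rule that fits every label: tag is P — true of each 'Yes' example, false of each 'No' one.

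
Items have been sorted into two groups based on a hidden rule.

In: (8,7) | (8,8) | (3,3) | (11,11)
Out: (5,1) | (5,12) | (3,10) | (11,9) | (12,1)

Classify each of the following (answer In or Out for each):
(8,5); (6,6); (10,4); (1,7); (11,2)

The classifier is using: |first − second| ≤ 1.

Out, In, Out, Out, Out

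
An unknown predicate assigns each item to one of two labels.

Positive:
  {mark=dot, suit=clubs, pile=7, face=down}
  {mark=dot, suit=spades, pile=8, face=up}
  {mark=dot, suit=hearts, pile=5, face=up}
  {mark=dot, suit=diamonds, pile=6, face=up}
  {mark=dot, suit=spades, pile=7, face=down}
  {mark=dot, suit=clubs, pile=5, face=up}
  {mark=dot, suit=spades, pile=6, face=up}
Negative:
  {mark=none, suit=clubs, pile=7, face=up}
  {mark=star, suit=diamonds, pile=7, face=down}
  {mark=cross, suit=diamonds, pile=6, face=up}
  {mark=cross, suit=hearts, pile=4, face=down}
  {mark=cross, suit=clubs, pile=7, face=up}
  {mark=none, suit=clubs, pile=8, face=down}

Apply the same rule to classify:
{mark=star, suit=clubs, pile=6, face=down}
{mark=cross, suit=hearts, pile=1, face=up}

The classifier is using: mark is dot.
{mark=star, suit=clubs, pile=6, face=down} — mark is star, hence Negative. {mark=cross, suit=hearts, pile=1, face=up} — mark is cross, hence Negative.

Negative, Negative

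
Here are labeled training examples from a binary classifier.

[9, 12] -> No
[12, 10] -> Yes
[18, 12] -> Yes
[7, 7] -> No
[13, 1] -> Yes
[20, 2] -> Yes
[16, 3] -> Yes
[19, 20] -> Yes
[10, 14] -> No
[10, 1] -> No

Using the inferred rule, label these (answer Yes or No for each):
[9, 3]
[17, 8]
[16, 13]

The pattern is that an item is 'Yes' exactly when: first ≥ 12.
[9, 3] → first 9 → No. [17, 8] → first 17 → Yes. [16, 13] → first 16 → Yes.

No, Yes, Yes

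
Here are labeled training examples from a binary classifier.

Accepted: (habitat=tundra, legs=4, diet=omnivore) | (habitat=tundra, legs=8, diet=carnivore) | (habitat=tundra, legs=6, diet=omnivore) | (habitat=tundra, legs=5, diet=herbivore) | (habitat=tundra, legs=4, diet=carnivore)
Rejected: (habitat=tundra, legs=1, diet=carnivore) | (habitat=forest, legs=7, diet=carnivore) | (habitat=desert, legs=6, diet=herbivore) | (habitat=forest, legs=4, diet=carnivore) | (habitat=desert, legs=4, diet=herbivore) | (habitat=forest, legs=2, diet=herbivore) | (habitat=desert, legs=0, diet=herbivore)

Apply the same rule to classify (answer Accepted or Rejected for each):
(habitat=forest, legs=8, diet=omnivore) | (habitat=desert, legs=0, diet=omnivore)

The common property of the 'Accepted' items is: habitat is tundra AND legs ≥ 2. No 'Rejected' item has it.
(habitat=forest, legs=8, diet=omnivore): Rejected (habitat is forest, legs = 8).
(habitat=desert, legs=0, diet=omnivore): Rejected (habitat is desert, legs = 0).

Rejected, Rejected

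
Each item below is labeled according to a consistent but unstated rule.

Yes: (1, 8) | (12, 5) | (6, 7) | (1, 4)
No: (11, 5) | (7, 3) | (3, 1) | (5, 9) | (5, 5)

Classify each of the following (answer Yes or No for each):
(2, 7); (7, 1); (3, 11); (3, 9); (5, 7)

Yes, No, No, No, No

The rule appears to be: sum is odd.
Yes: (2, 7), since 2+7 = 9.
No: (7, 1), since 7+1 = 8.
No: (3, 11), since 3+11 = 14.
No: (3, 9), since 3+9 = 12.
No: (5, 7), since 5+7 = 12.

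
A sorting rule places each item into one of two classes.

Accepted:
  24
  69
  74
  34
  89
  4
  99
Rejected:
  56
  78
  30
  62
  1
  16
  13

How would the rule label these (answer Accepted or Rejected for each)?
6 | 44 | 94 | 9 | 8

The classifier is using: ≡ 4 (mod 5).
6 — 6 mod 5 = 1, hence Rejected. 44 — 44 mod 5 = 4, hence Accepted. 94 — 94 mod 5 = 4, hence Accepted. 9 — 9 mod 5 = 4, hence Accepted. 8 — 8 mod 5 = 3, hence Rejected.

Rejected, Accepted, Accepted, Accepted, Rejected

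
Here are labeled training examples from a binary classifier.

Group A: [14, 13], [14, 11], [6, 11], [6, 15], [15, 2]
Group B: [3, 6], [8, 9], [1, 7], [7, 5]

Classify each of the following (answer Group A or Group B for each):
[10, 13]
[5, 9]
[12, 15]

Group A, Group B, Group A

All 'Group A' examples share one property — max ≥ 11 — and every 'Group B' example lacks it.
[10, 13]: Group A (max 13). [5, 9]: Group B (max 9). [12, 15]: Group A (max 15).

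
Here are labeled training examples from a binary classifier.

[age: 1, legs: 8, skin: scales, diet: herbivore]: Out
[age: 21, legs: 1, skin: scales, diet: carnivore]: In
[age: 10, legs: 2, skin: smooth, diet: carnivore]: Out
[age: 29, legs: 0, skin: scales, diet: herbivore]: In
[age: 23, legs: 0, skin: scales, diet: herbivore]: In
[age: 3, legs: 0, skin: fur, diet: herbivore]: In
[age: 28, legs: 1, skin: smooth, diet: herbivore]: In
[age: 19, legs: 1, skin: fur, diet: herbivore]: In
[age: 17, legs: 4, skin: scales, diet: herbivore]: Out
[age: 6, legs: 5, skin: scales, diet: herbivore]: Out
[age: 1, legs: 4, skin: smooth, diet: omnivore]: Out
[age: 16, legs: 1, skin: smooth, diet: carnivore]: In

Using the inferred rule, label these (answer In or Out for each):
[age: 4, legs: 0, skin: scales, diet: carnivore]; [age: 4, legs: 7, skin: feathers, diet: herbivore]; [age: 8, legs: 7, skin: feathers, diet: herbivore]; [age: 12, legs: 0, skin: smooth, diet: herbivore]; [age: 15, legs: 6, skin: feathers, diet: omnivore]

In, Out, Out, In, Out

Every 'In' example satisfies: legs ≤ 1. None of the 'Out' examples do.
[age: 4, legs: 0, skin: scales, diet: carnivore]: legs = 0, passes → In.
[age: 4, legs: 7, skin: feathers, diet: herbivore]: legs = 7, lacks this property → Out.
[age: 8, legs: 7, skin: feathers, diet: herbivore]: legs = 7, lacks this property → Out.
[age: 12, legs: 0, skin: smooth, diet: herbivore]: legs = 0, passes → In.
[age: 15, legs: 6, skin: feathers, diet: omnivore]: legs = 6, lacks this property → Out.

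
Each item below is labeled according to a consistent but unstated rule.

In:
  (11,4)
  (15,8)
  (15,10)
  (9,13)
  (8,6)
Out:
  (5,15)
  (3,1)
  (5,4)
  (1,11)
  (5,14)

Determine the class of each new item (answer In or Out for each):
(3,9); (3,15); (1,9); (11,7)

Out, Out, Out, In

All 'In' examples share one property — first ≥ 6 — and every 'Out' example lacks it.
(3,9): Out (first 3). (3,15): Out (first 3). (1,9): Out (first 1). (11,7): In (first 11).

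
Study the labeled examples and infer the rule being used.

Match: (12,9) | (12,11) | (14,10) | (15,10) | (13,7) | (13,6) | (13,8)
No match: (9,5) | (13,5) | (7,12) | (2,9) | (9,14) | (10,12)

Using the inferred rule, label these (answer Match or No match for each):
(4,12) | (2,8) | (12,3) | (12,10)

No match, No match, No match, Match

The rule appears to be: first > second AND sum ≥ 19.
(4,12) — 4 < 12, 4+12 = 16, hence No match. (2,8) — 2 < 8, 2+8 = 10, hence No match. (12,3) — 12 > 3, 12+3 = 15, hence No match. (12,10) — 12 > 10, 12+10 = 22, hence Match.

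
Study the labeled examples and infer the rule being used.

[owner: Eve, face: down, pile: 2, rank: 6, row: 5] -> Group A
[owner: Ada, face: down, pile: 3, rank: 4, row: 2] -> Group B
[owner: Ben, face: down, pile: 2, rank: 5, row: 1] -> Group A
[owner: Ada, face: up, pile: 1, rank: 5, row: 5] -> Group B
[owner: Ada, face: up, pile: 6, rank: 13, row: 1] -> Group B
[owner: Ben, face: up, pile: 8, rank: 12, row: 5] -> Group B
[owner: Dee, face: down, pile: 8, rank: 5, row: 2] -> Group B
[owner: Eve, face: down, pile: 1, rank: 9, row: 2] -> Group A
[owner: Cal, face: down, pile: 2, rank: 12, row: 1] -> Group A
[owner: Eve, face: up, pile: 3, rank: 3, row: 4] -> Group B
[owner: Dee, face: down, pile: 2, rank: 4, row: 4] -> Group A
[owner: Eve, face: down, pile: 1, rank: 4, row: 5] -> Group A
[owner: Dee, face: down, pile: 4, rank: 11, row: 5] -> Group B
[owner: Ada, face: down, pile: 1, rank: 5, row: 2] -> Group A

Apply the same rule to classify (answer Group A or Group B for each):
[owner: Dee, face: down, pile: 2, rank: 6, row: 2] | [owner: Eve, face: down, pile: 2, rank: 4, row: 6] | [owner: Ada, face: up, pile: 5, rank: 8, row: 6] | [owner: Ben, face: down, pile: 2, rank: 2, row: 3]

One predicate separates the groups cleanly: face is down AND pile ≤ 2.
[owner: Dee, face: down, pile: 2, rank: 6, row: 2]: face is down, pile = 2 — has this property, so Group A. [owner: Eve, face: down, pile: 2, rank: 4, row: 6]: face is down, pile = 2 — has this property, so Group A. [owner: Ada, face: up, pile: 5, rank: 8, row: 6]: face is up, pile = 5 — fails this test, so Group B. [owner: Ben, face: down, pile: 2, rank: 2, row: 3]: face is down, pile = 2 — has this property, so Group A.

Group A, Group A, Group B, Group A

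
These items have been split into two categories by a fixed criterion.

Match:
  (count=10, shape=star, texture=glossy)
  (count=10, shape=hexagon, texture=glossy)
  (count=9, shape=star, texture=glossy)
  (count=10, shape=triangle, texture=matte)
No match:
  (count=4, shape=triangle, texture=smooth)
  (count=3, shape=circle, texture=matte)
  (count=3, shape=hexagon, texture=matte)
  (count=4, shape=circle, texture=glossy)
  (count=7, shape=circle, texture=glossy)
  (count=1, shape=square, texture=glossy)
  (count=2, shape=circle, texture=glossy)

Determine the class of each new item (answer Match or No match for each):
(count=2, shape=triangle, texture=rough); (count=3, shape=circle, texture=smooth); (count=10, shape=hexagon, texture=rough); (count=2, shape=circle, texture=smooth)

All 'Match' examples share one property — count ≥ 9 — and every 'No match' example lacks it.
(count=2, shape=triangle, texture=rough) — count = 2, hence No match. (count=3, shape=circle, texture=smooth) — count = 3, hence No match. (count=10, shape=hexagon, texture=rough) — count = 10, hence Match. (count=2, shape=circle, texture=smooth) — count = 2, hence No match.

No match, No match, Match, No match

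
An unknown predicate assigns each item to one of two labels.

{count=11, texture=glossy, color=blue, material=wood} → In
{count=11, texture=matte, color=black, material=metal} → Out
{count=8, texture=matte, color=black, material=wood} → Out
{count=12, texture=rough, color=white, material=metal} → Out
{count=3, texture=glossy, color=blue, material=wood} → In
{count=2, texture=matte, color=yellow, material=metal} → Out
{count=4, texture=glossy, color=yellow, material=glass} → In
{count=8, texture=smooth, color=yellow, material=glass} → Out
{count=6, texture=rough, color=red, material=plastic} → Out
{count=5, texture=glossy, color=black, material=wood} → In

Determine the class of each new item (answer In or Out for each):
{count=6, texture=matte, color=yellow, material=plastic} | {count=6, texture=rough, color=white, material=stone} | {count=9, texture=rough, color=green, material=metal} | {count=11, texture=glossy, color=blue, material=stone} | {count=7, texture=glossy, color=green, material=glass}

The classifier is using: texture is glossy.

Out, Out, Out, In, In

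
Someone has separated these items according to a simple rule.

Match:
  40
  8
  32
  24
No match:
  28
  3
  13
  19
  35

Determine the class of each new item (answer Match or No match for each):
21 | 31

No match, No match

One predicate separates the groups cleanly: multiple of 8.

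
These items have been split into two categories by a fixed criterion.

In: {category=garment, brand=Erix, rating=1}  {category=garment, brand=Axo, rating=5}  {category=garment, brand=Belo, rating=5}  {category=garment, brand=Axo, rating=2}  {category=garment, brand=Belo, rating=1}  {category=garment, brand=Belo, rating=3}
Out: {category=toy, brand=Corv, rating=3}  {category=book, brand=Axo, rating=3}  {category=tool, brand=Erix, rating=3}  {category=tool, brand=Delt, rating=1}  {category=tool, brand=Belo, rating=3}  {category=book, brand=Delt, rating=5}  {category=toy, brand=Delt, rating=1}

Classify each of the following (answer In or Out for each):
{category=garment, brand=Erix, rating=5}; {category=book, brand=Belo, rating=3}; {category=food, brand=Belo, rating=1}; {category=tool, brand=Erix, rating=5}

Rule: category is garment. This holds for each 'In' example and fails for each 'Out' one.
{category=garment, brand=Erix, rating=5}: In (category is garment).
{category=book, brand=Belo, rating=3}: Out (category is book).
{category=food, brand=Belo, rating=1}: Out (category is food).
{category=tool, brand=Erix, rating=5}: Out (category is tool).

In, Out, Out, Out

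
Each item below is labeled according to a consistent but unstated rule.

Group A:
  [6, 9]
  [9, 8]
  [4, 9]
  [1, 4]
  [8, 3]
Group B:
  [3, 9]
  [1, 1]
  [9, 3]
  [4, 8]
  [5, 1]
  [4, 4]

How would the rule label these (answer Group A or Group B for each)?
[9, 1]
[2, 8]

One predicate separates the groups cleanly: sum is odd.

Group B, Group B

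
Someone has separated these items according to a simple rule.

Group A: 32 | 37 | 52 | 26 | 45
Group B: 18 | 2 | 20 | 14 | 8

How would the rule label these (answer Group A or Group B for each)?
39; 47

The distinguishing property — at least 26 — holds for all the 'Group A' cases and none of the 'Group B' cases.
39 — 39 ≥ 26, hence Group A.
47 — 47 ≥ 26, hence Group A.

Group A, Group A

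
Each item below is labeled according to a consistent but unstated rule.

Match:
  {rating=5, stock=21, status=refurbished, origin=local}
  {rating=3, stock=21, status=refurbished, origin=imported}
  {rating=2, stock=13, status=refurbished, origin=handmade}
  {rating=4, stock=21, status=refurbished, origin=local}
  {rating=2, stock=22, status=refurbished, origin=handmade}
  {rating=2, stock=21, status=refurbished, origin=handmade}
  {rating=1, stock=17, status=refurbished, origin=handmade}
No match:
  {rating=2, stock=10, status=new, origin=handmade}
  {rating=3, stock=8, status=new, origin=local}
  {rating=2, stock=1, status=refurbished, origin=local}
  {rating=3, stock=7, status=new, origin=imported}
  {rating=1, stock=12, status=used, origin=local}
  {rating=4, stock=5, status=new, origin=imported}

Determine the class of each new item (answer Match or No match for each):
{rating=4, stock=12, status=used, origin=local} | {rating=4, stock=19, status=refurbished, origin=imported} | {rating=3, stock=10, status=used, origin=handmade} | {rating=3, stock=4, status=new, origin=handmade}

Rule: stock ≥ 13. This holds for each 'Match' example and fails for each 'No match' one.
{rating=4, stock=12, status=used, origin=local} — stock = 12, hence No match. {rating=4, stock=19, status=refurbished, origin=imported} — stock = 19, hence Match. {rating=3, stock=10, status=used, origin=handmade} — stock = 10, hence No match. {rating=3, stock=4, status=new, origin=handmade} — stock = 4, hence No match.

No match, Match, No match, No match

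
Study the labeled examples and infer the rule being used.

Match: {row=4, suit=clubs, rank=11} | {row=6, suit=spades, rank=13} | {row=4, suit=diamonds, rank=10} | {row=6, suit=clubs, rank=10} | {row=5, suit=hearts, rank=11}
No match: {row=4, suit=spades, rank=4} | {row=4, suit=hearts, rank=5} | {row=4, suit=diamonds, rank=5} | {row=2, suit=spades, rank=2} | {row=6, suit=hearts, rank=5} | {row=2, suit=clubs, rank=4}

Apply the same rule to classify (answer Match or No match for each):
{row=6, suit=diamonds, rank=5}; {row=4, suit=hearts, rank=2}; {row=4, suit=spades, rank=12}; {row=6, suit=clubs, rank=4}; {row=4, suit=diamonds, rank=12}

No match, No match, Match, No match, Match

The pattern is that an item is 'Match' exactly when: rank ≥ 10.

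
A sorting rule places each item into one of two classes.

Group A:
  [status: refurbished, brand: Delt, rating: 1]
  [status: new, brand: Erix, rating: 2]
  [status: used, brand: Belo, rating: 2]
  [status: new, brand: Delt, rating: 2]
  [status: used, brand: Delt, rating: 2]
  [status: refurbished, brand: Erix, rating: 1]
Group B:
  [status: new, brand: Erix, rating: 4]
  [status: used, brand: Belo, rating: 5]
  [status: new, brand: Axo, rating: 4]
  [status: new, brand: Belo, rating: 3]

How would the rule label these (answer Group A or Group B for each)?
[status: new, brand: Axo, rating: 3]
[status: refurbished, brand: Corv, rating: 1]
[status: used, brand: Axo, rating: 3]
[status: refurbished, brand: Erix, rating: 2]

Rule: rating ≤ 2. This holds for each 'Group A' example and fails for each 'Group B' one.

Group B, Group A, Group B, Group A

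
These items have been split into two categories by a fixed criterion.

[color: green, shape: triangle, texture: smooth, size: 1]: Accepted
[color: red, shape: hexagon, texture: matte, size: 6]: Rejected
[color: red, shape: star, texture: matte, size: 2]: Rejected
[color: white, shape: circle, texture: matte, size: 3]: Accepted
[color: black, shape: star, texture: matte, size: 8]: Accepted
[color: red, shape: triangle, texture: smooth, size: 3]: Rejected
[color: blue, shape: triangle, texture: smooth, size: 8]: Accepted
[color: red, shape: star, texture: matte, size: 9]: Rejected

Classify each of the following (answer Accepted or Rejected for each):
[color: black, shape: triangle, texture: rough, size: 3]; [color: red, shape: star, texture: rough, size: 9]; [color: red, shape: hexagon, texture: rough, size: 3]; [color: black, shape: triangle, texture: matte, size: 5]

Accepted, Rejected, Rejected, Accepted

Every 'Accepted' example satisfies: color is not red. None of the 'Rejected' examples do.
[color: black, shape: triangle, texture: rough, size: 3]: color is black, checks out → Accepted. [color: red, shape: star, texture: rough, size: 9]: color is red, does not satisfy this → Rejected. [color: red, shape: hexagon, texture: rough, size: 3]: color is red, does not satisfy this → Rejected. [color: black, shape: triangle, texture: matte, size: 5]: color is black, checks out → Accepted.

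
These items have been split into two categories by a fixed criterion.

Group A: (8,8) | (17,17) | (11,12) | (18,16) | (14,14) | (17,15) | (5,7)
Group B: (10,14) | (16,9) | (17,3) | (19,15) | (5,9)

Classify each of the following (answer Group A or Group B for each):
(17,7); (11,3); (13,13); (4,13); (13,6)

Group B, Group B, Group A, Group B, Group B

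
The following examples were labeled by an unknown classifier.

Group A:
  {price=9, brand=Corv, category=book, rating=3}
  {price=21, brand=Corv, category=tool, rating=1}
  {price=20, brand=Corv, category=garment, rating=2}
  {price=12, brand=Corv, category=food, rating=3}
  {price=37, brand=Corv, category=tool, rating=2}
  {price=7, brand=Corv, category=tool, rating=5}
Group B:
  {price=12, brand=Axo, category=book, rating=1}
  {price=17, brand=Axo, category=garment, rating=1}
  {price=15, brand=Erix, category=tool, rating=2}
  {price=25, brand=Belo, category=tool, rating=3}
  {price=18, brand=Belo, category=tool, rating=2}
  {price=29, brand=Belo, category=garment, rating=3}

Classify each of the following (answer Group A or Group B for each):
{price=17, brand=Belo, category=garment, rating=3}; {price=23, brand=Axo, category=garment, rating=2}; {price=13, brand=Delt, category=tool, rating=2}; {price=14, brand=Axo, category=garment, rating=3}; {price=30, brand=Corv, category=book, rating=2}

One predicate separates the groups cleanly: brand is Corv.

Group B, Group B, Group B, Group B, Group A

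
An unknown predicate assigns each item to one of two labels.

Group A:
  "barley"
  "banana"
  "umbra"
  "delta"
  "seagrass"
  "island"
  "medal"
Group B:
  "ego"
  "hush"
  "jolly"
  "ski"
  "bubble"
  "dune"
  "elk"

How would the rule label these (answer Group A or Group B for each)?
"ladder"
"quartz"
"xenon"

'Group A' ⟺ contains 'a'.
"ladder" → has 'a' → Group A. "quartz" → has 'a' → Group A. "xenon" → no 'a' → Group B.

Group A, Group A, Group B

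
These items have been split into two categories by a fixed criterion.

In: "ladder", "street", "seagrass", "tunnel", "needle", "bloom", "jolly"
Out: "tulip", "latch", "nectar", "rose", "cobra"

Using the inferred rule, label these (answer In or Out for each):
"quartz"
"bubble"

Out, In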